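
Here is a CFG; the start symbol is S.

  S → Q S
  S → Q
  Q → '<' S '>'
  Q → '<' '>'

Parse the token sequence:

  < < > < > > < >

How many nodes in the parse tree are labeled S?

4

[S [Q < [S [Q < >] [S [Q < >]]] >] [S [Q < >]]]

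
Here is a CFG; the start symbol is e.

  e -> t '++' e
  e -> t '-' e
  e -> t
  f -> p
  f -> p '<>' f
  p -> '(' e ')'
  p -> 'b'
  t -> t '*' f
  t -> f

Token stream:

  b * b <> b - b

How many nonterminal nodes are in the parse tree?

13

[e [t [t [f [p b]]] * [f [p b] <> [f [p b]]]] - [e [t [f [p b]]]]]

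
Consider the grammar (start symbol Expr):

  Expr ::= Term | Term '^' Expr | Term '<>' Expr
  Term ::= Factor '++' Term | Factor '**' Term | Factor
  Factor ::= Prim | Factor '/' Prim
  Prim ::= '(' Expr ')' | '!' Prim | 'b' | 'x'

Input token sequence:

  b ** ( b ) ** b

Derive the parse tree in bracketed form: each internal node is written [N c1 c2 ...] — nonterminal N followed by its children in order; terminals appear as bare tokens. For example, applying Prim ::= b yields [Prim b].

[Expr [Term [Factor [Prim b]] ** [Term [Factor [Prim ( [Expr [Term [Factor [Prim b]]]] )]] ** [Term [Factor [Prim b]]]]]]

Expr
Term
Factor ** Term
Prim ** Term
b ** Term
b ** Factor ** Term
b ** Prim ** Term
b ** ( Expr ) ** Term
b ** ( Term ) ** Term
b ** ( Factor ) ** Term
b ** ( Prim ) ** Term
b ** ( b ) ** Term
b ** ( b ) ** Factor
b ** ( b ) ** Prim
b ** ( b ) ** b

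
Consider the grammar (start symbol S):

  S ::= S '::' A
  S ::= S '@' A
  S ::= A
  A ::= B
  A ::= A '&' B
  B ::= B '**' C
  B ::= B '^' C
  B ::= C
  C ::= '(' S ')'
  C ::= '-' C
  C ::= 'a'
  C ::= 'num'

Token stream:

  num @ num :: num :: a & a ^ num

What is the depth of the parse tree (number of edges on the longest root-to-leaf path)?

7

[S [S [S [S [A [B [C num]]]] @ [A [B [C num]]]] :: [A [B [C num]]]] :: [A [A [B [C a]]] & [B [B [C a]] ^ [C num]]]]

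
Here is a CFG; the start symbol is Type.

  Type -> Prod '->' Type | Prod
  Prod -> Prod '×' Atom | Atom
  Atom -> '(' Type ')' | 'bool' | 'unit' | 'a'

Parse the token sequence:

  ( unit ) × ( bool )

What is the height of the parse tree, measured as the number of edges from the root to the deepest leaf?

7

[Type [Prod [Prod [Atom ( [Type [Prod [Atom unit]]] )]] × [Atom ( [Type [Prod [Atom bool]]] )]]]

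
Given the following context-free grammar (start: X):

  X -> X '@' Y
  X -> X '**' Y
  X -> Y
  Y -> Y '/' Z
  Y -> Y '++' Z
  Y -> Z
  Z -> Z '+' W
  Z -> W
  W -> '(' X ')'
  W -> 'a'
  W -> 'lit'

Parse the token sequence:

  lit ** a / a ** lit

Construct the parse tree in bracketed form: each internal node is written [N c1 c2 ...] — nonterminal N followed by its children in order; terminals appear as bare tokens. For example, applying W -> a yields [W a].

X
X ** Y
X ** Y ** Y
Y ** Y ** Y
Z ** Y ** Y
W ** Y ** Y
lit ** Y ** Y
lit ** Y / Z ** Y
lit ** Z / Z ** Y
lit ** W / Z ** Y
lit ** a / Z ** Y
lit ** a / W ** Y
lit ** a / a ** Y
lit ** a / a ** Z
lit ** a / a ** W
lit ** a / a ** lit

[X [X [X [Y [Z [W lit]]]] ** [Y [Y [Z [W a]]] / [Z [W a]]]] ** [Y [Z [W lit]]]]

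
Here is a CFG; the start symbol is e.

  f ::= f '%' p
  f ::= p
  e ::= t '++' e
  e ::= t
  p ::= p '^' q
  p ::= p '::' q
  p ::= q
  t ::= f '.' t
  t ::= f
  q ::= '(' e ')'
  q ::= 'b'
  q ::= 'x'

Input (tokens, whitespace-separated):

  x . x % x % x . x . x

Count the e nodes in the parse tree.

[e [t [f [p [q x]]] . [t [f [f [f [p [q x]]] % [p [q x]]] % [p [q x]]] . [t [f [p [q x]]] . [t [f [p [q x]]]]]]]]

1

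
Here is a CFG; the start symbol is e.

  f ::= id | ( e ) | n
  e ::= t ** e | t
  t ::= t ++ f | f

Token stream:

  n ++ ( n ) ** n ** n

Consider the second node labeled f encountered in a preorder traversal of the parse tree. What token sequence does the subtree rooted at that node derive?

[e [t [t [f n]] ++ [f ( [e [t [f n]]] )]] ** [e [t [f n]] ** [e [t [f n]]]]]

( n )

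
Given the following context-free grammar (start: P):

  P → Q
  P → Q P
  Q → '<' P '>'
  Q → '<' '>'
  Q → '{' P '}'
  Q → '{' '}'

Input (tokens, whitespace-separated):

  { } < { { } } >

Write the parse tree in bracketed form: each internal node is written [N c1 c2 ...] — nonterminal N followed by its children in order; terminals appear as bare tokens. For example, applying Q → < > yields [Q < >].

P
Q P
{ } P
{ } Q
{ } < P >
{ } < Q >
{ } < { P } >
{ } < { Q } >
{ } < { { } } >

[P [Q { }] [P [Q < [P [Q { [P [Q { }]] }]] >]]]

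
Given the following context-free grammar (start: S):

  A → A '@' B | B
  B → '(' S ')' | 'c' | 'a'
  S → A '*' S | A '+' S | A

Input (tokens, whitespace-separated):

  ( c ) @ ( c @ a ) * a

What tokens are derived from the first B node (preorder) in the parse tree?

( c )

[S [A [A [B ( [S [A [B c]]] )]] @ [B ( [S [A [A [B c]] @ [B a]]] )]] * [S [A [B a]]]]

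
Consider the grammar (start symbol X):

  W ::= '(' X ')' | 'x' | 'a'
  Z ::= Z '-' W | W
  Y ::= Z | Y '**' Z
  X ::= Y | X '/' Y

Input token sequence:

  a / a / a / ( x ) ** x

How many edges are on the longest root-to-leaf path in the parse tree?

9

[X [X [X [X [Y [Z [W a]]]] / [Y [Z [W a]]]] / [Y [Z [W a]]]] / [Y [Y [Z [W ( [X [Y [Z [W x]]]] )]]] ** [Z [W x]]]]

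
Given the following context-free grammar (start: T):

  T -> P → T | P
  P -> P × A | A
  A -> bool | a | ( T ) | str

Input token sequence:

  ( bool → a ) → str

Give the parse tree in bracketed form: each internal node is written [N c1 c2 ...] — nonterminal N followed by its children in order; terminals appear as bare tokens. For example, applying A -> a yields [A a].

[T [P [A ( [T [P [A bool]] → [T [P [A a]]]] )]] → [T [P [A str]]]]

T
P → T
A → T
( T ) → T
( P → T ) → T
( A → T ) → T
( bool → T ) → T
( bool → P ) → T
( bool → A ) → T
( bool → a ) → T
( bool → a ) → P
( bool → a ) → A
( bool → a ) → str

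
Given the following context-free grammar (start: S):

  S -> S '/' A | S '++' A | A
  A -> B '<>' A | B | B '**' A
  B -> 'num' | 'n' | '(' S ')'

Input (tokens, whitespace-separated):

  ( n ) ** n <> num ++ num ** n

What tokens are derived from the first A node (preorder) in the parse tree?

[S [S [A [B ( [S [A [B n]]] )] ** [A [B n] <> [A [B num]]]]] ++ [A [B num] ** [A [B n]]]]

( n ) ** n <> num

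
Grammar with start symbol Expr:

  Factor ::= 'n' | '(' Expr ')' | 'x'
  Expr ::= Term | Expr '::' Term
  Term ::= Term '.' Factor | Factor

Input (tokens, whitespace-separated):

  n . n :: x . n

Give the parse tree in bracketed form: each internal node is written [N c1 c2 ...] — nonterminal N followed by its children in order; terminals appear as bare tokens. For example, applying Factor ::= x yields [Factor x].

Expr
Expr :: Term
Term :: Term
Term . Factor :: Term
Factor . Factor :: Term
n . Factor :: Term
n . n :: Term
n . n :: Term . Factor
n . n :: Factor . Factor
n . n :: x . Factor
n . n :: x . n

[Expr [Expr [Term [Term [Factor n]] . [Factor n]]] :: [Term [Term [Factor x]] . [Factor n]]]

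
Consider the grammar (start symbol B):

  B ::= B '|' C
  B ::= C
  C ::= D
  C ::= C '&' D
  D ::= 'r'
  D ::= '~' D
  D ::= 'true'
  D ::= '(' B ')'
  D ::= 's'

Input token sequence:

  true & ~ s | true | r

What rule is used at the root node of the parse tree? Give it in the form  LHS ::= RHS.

B ::= B '|' C

[B [B [B [C [C [D true]] & [D ~ [D s]]]] | [C [D true]]] | [C [D r]]]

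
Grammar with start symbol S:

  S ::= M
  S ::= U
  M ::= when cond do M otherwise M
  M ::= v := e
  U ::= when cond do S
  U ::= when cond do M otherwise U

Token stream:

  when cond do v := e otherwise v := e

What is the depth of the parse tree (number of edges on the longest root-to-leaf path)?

[S [M when cond do [M v := e] otherwise [M v := e]]]

3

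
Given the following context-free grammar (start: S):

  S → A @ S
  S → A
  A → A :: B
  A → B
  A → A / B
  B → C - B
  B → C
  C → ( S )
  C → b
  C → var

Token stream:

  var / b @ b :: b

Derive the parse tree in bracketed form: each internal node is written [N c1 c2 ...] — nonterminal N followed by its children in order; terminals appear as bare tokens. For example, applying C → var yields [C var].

S
A @ S
A / B @ S
B / B @ S
C / B @ S
var / B @ S
var / C @ S
var / b @ S
var / b @ A
var / b @ A :: B
var / b @ B :: B
var / b @ C :: B
var / b @ b :: B
var / b @ b :: C
var / b @ b :: b

[S [A [A [B [C var]]] / [B [C b]]] @ [S [A [A [B [C b]]] :: [B [C b]]]]]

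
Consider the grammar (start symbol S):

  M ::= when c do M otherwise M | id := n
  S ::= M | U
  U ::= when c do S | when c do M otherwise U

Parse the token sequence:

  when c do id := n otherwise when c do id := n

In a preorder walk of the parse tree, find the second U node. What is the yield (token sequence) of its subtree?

when c do id := n

[S [U when c do [M id := n] otherwise [U when c do [S [M id := n]]]]]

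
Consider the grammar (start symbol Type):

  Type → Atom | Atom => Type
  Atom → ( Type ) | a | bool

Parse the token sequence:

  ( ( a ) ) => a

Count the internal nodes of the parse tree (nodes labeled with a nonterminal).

8

[Type [Atom ( [Type [Atom ( [Type [Atom a]] )]] )] => [Type [Atom a]]]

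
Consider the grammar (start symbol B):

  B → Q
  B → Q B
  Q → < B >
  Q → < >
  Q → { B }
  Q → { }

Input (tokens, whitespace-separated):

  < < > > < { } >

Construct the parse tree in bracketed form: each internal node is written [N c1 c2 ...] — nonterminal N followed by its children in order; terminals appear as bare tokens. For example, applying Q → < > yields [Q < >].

[B [Q < [B [Q < >]] >] [B [Q < [B [Q { }]] >]]]

B
Q B
< B > B
< Q > B
< < > > B
< < > > Q
< < > > < B >
< < > > < Q >
< < > > < { } >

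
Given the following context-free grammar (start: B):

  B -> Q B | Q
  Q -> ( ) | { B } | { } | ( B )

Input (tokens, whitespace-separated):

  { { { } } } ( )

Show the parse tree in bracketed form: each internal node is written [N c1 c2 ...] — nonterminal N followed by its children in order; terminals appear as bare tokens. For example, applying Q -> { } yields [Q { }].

[B [Q { [B [Q { [B [Q { }]] }]] }] [B [Q ( )]]]

B
Q B
{ B } B
{ Q } B
{ { B } } B
{ { Q } } B
{ { { } } } B
{ { { } } } Q
{ { { } } } ( )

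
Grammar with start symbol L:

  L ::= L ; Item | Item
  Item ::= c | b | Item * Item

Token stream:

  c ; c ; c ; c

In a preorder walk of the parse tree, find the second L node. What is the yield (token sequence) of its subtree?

c ; c ; c

[L [L [L [L [Item c]] ; [Item c]] ; [Item c]] ; [Item c]]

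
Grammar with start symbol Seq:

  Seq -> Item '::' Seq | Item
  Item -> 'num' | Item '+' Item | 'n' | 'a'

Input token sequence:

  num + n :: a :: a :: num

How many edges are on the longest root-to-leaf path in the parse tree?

[Seq [Item [Item num] + [Item n]] :: [Seq [Item a] :: [Seq [Item a] :: [Seq [Item num]]]]]

5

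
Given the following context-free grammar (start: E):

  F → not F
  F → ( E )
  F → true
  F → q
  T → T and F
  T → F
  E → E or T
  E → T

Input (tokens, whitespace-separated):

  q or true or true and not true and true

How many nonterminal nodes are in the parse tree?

[E [E [E [T [F q]]] or [T [F true]]] or [T [T [T [F true]] and [F not [F true]]] and [F true]]]

14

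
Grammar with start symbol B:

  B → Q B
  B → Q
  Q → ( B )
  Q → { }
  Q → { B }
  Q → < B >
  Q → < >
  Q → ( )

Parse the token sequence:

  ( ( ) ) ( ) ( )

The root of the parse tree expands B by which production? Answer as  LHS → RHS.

[B [Q ( [B [Q ( )]] )] [B [Q ( )] [B [Q ( )]]]]

B → Q B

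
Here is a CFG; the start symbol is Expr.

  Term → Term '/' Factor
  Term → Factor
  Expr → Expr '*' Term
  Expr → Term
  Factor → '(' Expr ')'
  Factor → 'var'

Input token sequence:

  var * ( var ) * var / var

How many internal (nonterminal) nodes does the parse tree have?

14

[Expr [Expr [Expr [Term [Factor var]]] * [Term [Factor ( [Expr [Term [Factor var]]] )]]] * [Term [Term [Factor var]] / [Factor var]]]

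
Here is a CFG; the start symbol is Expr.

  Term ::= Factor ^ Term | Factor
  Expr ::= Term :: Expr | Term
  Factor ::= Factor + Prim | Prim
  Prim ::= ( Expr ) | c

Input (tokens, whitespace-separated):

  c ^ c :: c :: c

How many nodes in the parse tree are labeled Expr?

3

[Expr [Term [Factor [Prim c]] ^ [Term [Factor [Prim c]]]] :: [Expr [Term [Factor [Prim c]]] :: [Expr [Term [Factor [Prim c]]]]]]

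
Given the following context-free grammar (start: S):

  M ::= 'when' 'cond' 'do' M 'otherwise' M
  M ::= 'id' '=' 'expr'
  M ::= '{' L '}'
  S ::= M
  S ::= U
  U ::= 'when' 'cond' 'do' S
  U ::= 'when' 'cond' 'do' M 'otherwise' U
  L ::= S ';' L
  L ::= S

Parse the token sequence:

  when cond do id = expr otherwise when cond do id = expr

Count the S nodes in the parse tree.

2

[S [U when cond do [M id = expr] otherwise [U when cond do [S [M id = expr]]]]]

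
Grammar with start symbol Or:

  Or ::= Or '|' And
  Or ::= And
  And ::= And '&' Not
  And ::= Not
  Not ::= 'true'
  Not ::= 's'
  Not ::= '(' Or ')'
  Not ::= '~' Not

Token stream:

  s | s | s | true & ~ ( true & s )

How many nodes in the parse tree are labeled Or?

5

[Or [Or [Or [Or [And [Not s]]] | [And [Not s]]] | [And [Not s]]] | [And [And [Not true]] & [Not ~ [Not ( [Or [And [And [Not true]] & [Not s]]] )]]]]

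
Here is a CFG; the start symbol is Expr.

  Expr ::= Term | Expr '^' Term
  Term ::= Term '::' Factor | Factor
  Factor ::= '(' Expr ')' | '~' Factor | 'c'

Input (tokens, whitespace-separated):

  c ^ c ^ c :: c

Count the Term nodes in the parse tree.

[Expr [Expr [Expr [Term [Factor c]]] ^ [Term [Factor c]]] ^ [Term [Term [Factor c]] :: [Factor c]]]

4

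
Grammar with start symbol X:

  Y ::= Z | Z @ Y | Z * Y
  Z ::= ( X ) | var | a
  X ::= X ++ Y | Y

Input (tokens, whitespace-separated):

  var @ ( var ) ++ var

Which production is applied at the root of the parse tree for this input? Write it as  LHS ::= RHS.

X ::= X ++ Y

[X [X [Y [Z var] @ [Y [Z ( [X [Y [Z var]]] )]]]] ++ [Y [Z var]]]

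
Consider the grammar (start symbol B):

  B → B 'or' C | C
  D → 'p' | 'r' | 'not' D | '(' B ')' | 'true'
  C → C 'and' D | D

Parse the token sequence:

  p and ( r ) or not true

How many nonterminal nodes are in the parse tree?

12

[B [B [C [C [D p]] and [D ( [B [C [D r]]] )]]] or [C [D not [D true]]]]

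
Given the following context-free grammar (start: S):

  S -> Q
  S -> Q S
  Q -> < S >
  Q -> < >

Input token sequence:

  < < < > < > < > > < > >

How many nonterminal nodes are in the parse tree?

12

[S [Q < [S [Q < [S [Q < >] [S [Q < >] [S [Q < >]]]] >] [S [Q < >]]] >]]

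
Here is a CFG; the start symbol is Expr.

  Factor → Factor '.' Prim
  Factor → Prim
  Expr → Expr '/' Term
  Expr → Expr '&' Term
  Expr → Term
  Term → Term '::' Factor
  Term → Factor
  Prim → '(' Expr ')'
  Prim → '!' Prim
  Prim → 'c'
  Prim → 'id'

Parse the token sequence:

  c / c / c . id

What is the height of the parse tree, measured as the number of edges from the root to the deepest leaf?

[Expr [Expr [Expr [Term [Factor [Prim c]]]] / [Term [Factor [Prim c]]]] / [Term [Factor [Factor [Prim c]] . [Prim id]]]]

6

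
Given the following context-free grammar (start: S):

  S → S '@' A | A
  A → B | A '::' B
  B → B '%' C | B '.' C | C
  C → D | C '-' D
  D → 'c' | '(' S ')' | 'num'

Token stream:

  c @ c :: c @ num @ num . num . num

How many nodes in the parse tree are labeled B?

7

[S [S [S [S [A [B [C [D c]]]]] @ [A [A [B [C [D c]]]] :: [B [C [D c]]]]] @ [A [B [C [D num]]]]] @ [A [B [B [B [C [D num]]] . [C [D num]]] . [C [D num]]]]]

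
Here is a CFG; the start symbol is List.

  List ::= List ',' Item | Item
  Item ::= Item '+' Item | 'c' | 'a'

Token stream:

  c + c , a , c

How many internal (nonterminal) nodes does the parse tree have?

8

[List [List [List [Item [Item c] + [Item c]]] , [Item a]] , [Item c]]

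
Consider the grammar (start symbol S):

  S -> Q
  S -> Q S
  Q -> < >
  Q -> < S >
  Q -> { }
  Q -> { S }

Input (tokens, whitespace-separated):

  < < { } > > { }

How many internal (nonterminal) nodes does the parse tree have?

8

[S [Q < [S [Q < [S [Q { }]] >]] >] [S [Q { }]]]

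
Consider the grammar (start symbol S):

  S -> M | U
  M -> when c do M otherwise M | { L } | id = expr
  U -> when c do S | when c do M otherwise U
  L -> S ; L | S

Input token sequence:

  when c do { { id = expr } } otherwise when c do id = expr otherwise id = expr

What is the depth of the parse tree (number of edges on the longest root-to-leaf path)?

[S [M when c do [M { [L [S [M { [L [S [M id = expr]]] }]]] }] otherwise [M when c do [M id = expr] otherwise [M id = expr]]]]

9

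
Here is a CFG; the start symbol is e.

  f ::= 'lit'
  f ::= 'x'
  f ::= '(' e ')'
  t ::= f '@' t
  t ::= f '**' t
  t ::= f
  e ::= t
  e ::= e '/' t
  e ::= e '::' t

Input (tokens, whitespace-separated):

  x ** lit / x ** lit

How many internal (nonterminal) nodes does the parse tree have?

[e [e [t [f x] ** [t [f lit]]]] / [t [f x] ** [t [f lit]]]]

10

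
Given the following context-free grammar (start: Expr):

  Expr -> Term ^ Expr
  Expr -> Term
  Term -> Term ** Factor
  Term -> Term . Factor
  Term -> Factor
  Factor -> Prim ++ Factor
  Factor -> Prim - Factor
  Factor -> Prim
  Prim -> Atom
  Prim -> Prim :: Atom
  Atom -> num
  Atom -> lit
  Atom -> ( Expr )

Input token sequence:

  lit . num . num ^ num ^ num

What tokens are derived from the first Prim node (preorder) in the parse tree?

[Expr [Term [Term [Term [Factor [Prim [Atom lit]]]] . [Factor [Prim [Atom num]]]] . [Factor [Prim [Atom num]]]] ^ [Expr [Term [Factor [Prim [Atom num]]]] ^ [Expr [Term [Factor [Prim [Atom num]]]]]]]

lit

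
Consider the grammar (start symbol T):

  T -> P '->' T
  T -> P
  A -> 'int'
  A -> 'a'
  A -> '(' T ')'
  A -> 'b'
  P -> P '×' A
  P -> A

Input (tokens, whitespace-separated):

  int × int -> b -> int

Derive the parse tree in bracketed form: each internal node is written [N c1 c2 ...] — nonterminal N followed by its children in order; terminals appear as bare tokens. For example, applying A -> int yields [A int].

T
P -> T
P × A -> T
A × A -> T
int × A -> T
int × int -> T
int × int -> P -> T
int × int -> A -> T
int × int -> b -> T
int × int -> b -> P
int × int -> b -> A
int × int -> b -> int

[T [P [P [A int]] × [A int]] -> [T [P [A b]] -> [T [P [A int]]]]]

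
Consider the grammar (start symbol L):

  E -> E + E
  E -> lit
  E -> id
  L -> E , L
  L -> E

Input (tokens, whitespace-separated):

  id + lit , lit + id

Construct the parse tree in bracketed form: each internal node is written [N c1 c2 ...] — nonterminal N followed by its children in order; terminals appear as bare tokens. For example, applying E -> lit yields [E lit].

L
E , L
E + E , L
id + E , L
id + lit , L
id + lit , E
id + lit , E + E
id + lit , lit + E
id + lit , lit + id

[L [E [E id] + [E lit]] , [L [E [E lit] + [E id]]]]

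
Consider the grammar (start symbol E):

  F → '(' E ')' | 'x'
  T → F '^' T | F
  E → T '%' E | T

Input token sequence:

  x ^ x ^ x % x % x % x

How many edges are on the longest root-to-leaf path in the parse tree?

6

[E [T [F x] ^ [T [F x] ^ [T [F x]]]] % [E [T [F x]] % [E [T [F x]] % [E [T [F x]]]]]]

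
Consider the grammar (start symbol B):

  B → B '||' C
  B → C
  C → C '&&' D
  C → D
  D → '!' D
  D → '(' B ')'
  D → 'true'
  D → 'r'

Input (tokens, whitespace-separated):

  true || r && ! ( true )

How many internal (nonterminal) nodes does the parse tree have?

12

[B [B [C [D true]]] || [C [C [D r]] && [D ! [D ( [B [C [D true]]] )]]]]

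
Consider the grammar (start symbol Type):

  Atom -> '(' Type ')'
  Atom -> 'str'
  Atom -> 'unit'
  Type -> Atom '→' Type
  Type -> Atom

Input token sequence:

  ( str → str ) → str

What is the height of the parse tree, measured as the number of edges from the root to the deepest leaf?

[Type [Atom ( [Type [Atom str] → [Type [Atom str]]] )] → [Type [Atom str]]]

5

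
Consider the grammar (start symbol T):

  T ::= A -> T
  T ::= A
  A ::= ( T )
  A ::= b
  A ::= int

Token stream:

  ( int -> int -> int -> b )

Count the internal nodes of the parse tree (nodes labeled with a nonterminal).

10

[T [A ( [T [A int] -> [T [A int] -> [T [A int] -> [T [A b]]]]] )]]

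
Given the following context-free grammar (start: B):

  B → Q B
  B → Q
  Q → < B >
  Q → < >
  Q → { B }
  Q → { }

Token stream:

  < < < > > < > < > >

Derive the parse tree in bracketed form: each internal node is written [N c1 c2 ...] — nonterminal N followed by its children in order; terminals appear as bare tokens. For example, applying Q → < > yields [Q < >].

B
Q
< B >
< Q B >
< < B > B >
< < Q > B >
< < < > > B >
< < < > > Q B >
< < < > > < > B >
< < < > > < > Q >
< < < > > < > < > >

[B [Q < [B [Q < [B [Q < >]] >] [B [Q < >] [B [Q < >]]]] >]]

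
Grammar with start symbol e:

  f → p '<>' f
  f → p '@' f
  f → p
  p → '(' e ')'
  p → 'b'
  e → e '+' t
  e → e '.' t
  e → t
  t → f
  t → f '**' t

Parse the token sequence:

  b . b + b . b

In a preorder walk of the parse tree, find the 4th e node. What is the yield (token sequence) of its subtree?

b

[e [e [e [e [t [f [p b]]]] . [t [f [p b]]]] + [t [f [p b]]]] . [t [f [p b]]]]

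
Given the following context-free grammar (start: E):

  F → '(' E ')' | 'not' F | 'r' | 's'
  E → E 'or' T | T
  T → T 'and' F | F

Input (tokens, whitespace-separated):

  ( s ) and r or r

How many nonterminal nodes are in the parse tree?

[E [E [T [T [F ( [E [T [F s]]] )]] and [F r]]] or [T [F r]]]

11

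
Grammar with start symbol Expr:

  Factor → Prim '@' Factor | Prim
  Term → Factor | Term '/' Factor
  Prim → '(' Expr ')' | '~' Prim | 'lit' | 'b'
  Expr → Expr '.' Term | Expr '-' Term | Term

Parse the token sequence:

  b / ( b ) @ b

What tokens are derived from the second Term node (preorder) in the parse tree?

[Expr [Term [Term [Factor [Prim b]]] / [Factor [Prim ( [Expr [Term [Factor [Prim b]]]] )] @ [Factor [Prim b]]]]]

b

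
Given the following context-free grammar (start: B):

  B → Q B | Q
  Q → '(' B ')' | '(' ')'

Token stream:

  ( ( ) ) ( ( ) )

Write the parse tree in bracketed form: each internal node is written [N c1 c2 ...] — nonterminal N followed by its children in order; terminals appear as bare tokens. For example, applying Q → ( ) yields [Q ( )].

B
Q B
( B ) B
( Q ) B
( ( ) ) B
( ( ) ) Q
( ( ) ) ( B )
( ( ) ) ( Q )
( ( ) ) ( ( ) )

[B [Q ( [B [Q ( )]] )] [B [Q ( [B [Q ( )]] )]]]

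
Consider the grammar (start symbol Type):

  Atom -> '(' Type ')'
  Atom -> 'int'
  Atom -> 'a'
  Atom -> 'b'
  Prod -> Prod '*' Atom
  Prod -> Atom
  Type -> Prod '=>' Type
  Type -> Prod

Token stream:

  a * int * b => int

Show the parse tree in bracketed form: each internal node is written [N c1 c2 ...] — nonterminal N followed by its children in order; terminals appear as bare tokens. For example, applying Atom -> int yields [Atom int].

Type
Prod => Type
Prod * Atom => Type
Prod * Atom * Atom => Type
Atom * Atom * Atom => Type
a * Atom * Atom => Type
a * int * Atom => Type
a * int * b => Type
a * int * b => Prod
a * int * b => Atom
a * int * b => int

[Type [Prod [Prod [Prod [Atom a]] * [Atom int]] * [Atom b]] => [Type [Prod [Atom int]]]]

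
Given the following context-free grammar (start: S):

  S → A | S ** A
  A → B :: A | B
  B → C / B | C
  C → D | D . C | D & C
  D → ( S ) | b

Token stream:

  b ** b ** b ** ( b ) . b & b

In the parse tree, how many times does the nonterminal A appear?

5

[S [S [S [S [A [B [C [D b]]]]] ** [A [B [C [D b]]]]] ** [A [B [C [D b]]]]] ** [A [B [C [D ( [S [A [B [C [D b]]]]] )] . [C [D b] & [C [D b]]]]]]]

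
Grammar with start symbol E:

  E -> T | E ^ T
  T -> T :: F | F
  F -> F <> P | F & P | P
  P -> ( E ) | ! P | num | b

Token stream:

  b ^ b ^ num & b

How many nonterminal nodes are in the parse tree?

14

[E [E [E [T [F [P b]]]] ^ [T [F [P b]]]] ^ [T [F [F [P num]] & [P b]]]]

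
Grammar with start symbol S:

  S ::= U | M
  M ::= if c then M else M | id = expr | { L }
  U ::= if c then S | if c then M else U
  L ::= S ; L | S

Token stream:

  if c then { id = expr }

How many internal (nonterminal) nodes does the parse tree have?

[S [U if c then [S [M { [L [S [M id = expr]]] }]]]]

7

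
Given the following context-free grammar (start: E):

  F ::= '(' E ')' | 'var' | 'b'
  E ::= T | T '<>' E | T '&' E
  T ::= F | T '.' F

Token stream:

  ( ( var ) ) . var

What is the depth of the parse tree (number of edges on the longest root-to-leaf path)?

[E [T [T [F ( [E [T [F ( [E [T [F var]]] )]]] )]] . [F var]]]

10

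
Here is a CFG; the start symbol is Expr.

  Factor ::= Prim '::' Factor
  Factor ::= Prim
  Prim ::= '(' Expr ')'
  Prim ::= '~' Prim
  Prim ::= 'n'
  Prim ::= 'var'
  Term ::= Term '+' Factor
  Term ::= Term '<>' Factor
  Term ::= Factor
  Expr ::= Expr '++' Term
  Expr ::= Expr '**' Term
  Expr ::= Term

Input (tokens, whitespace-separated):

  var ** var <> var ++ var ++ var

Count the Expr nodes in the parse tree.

[Expr [Expr [Expr [Expr [Term [Factor [Prim var]]]] ** [Term [Term [Factor [Prim var]]] <> [Factor [Prim var]]]] ++ [Term [Factor [Prim var]]]] ++ [Term [Factor [Prim var]]]]

4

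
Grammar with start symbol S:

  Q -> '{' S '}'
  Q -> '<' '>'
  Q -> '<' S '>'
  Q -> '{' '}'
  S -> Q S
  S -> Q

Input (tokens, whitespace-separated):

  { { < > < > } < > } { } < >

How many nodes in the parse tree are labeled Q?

[S [Q { [S [Q { [S [Q < >] [S [Q < >]]] }] [S [Q < >]]] }] [S [Q { }] [S [Q < >]]]]

7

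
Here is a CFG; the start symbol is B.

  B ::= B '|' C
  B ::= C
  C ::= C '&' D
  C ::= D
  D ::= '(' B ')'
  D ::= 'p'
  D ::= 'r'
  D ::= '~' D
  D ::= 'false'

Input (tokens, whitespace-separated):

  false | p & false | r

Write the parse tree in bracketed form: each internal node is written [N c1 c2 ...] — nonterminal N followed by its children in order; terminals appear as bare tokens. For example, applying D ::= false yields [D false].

B
B | C
B | C | C
C | C | C
D | C | C
false | C | C
false | C & D | C
false | D & D | C
false | p & D | C
false | p & false | C
false | p & false | D
false | p & false | r

[B [B [B [C [D false]]] | [C [C [D p]] & [D false]]] | [C [D r]]]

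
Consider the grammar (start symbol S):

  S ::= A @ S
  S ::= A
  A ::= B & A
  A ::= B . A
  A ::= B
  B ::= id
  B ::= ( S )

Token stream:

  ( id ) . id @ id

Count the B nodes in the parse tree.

4

[S [A [B ( [S [A [B id]]] )] . [A [B id]]] @ [S [A [B id]]]]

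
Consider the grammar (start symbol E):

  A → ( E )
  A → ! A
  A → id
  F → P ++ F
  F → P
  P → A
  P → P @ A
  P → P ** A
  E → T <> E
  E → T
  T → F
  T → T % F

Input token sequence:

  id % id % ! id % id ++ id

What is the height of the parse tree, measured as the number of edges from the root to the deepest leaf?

[E [T [T [T [T [F [P [A id]]]] % [F [P [A id]]]] % [F [P [A ! [A id]]]]] % [F [P [A id]] ++ [F [P [A id]]]]]]

8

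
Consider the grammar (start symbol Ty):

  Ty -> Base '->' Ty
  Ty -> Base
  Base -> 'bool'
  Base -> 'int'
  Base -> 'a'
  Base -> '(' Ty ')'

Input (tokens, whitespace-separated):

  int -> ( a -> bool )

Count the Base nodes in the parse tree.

4

[Ty [Base int] -> [Ty [Base ( [Ty [Base a] -> [Ty [Base bool]]] )]]]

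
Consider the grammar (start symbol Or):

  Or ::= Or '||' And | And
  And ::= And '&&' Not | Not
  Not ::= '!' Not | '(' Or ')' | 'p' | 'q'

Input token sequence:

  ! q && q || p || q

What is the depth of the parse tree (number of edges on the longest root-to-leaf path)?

7

[Or [Or [Or [And [And [Not ! [Not q]]] && [Not q]]] || [And [Not p]]] || [And [Not q]]]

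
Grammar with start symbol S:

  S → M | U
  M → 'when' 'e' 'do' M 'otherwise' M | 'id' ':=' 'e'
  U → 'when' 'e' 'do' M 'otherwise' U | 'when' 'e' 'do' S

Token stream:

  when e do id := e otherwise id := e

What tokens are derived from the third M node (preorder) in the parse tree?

[S [M when e do [M id := e] otherwise [M id := e]]]

id := e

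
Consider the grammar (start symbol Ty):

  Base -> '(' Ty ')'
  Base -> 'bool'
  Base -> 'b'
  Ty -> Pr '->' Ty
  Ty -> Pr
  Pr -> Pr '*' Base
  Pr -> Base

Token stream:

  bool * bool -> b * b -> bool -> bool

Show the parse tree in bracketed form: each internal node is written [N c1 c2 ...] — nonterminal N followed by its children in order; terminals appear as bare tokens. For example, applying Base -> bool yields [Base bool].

Ty
Pr -> Ty
Pr * Base -> Ty
Base * Base -> Ty
bool * Base -> Ty
bool * bool -> Ty
bool * bool -> Pr -> Ty
bool * bool -> Pr * Base -> Ty
bool * bool -> Base * Base -> Ty
bool * bool -> b * Base -> Ty
bool * bool -> b * b -> Ty
bool * bool -> b * b -> Pr -> Ty
bool * bool -> b * b -> Base -> Ty
bool * bool -> b * b -> bool -> Ty
bool * bool -> b * b -> bool -> Pr
bool * bool -> b * b -> bool -> Base
bool * bool -> b * b -> bool -> bool

[Ty [Pr [Pr [Base bool]] * [Base bool]] -> [Ty [Pr [Pr [Base b]] * [Base b]] -> [Ty [Pr [Base bool]] -> [Ty [Pr [Base bool]]]]]]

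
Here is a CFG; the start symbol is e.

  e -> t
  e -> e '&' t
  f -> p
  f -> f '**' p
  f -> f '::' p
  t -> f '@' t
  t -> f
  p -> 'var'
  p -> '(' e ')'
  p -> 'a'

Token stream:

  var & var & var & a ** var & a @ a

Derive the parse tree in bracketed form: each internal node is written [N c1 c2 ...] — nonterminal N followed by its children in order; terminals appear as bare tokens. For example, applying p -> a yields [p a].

[e [e [e [e [e [t [f [p var]]]] & [t [f [p var]]]] & [t [f [p var]]]] & [t [f [f [p a]] ** [p var]]]] & [t [f [p a]] @ [t [f [p a]]]]]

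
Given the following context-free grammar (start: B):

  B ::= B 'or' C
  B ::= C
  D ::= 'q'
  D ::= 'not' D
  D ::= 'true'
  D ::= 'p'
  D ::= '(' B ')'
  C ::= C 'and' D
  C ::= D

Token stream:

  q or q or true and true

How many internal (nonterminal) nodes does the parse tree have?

11

[B [B [B [C [D q]]] or [C [D q]]] or [C [C [D true]] and [D true]]]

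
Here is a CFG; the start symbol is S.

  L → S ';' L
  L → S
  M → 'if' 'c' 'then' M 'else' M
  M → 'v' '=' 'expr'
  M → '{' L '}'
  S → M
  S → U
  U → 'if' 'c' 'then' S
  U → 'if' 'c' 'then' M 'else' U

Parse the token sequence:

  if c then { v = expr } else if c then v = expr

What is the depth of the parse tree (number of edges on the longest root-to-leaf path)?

6

[S [U if c then [M { [L [S [M v = expr]]] }] else [U if c then [S [M v = expr]]]]]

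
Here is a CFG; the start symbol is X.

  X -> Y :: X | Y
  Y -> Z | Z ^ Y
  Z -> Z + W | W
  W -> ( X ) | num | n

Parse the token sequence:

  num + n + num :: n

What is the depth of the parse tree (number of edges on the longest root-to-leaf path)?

[X [Y [Z [Z [Z [W num]] + [W n]] + [W num]]] :: [X [Y [Z [W n]]]]]

6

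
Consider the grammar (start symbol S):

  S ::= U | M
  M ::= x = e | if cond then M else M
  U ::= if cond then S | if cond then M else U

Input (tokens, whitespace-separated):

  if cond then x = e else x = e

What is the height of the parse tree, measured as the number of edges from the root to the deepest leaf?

3

[S [M if cond then [M x = e] else [M x = e]]]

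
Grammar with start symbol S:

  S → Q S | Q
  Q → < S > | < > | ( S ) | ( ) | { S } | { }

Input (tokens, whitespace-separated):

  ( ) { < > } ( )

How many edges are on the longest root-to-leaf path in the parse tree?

[S [Q ( )] [S [Q { [S [Q < >]] }] [S [Q ( )]]]]

5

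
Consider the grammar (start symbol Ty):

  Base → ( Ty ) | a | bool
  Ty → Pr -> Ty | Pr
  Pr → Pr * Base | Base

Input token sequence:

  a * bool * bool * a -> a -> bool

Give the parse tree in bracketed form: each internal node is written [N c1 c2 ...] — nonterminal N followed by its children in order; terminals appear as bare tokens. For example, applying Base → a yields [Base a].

Ty
Pr -> Ty
Pr * Base -> Ty
Pr * Base * Base -> Ty
Pr * Base * Base * Base -> Ty
Base * Base * Base * Base -> Ty
a * Base * Base * Base -> Ty
a * bool * Base * Base -> Ty
a * bool * bool * Base -> Ty
a * bool * bool * a -> Ty
a * bool * bool * a -> Pr -> Ty
a * bool * bool * a -> Base -> Ty
a * bool * bool * a -> a -> Ty
a * bool * bool * a -> a -> Pr
a * bool * bool * a -> a -> Base
a * bool * bool * a -> a -> bool

[Ty [Pr [Pr [Pr [Pr [Base a]] * [Base bool]] * [Base bool]] * [Base a]] -> [Ty [Pr [Base a]] -> [Ty [Pr [Base bool]]]]]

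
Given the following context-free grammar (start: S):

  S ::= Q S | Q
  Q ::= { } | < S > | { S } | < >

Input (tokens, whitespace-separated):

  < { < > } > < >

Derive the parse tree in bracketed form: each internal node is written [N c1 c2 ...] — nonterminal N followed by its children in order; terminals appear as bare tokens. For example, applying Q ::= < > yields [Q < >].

S
Q S
< S > S
< Q > S
< { S } > S
< { Q } > S
< { < > } > S
< { < > } > Q
< { < > } > < >

[S [Q < [S [Q { [S [Q < >]] }]] >] [S [Q < >]]]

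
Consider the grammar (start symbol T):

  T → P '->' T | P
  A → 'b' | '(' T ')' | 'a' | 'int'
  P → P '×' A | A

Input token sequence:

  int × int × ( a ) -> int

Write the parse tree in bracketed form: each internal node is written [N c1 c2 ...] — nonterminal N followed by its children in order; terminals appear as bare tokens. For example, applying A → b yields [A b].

T
P -> T
P × A -> T
P × A × A -> T
A × A × A -> T
int × A × A -> T
int × int × A -> T
int × int × ( T ) -> T
int × int × ( P ) -> T
int × int × ( A ) -> T
int × int × ( a ) -> T
int × int × ( a ) -> P
int × int × ( a ) -> A
int × int × ( a ) -> int

[T [P [P [P [A int]] × [A int]] × [A ( [T [P [A a]]] )]] -> [T [P [A int]]]]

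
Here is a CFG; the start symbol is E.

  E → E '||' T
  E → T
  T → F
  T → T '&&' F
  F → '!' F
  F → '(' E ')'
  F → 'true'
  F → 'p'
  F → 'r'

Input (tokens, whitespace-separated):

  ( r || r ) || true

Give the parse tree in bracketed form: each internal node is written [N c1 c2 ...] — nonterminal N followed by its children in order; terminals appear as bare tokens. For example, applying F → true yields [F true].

[E [E [T [F ( [E [E [T [F r]]] || [T [F r]]] )]]] || [T [F true]]]

E
E || T
T || T
F || T
( E ) || T
( E || T ) || T
( T || T ) || T
( F || T ) || T
( r || T ) || T
( r || F ) || T
( r || r ) || T
( r || r ) || F
( r || r ) || true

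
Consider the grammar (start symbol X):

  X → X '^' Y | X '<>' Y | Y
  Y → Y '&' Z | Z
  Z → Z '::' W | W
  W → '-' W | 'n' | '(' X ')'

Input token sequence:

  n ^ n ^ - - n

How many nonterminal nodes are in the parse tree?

[X [X [X [Y [Z [W n]]]] ^ [Y [Z [W n]]]] ^ [Y [Z [W - [W - [W n]]]]]]

14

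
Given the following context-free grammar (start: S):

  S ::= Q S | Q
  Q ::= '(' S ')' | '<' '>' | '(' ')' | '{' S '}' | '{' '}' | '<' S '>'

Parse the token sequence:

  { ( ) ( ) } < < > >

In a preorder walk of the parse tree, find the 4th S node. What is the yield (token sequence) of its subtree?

< < > >

[S [Q { [S [Q ( )] [S [Q ( )]]] }] [S [Q < [S [Q < >]] >]]]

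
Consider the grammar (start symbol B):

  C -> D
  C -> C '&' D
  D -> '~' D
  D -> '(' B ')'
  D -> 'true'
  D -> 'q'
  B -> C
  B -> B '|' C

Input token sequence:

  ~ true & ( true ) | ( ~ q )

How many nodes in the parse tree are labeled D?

[B [B [C [C [D ~ [D true]]] & [D ( [B [C [D true]]] )]]] | [C [D ( [B [C [D ~ [D q]]]] )]]]

7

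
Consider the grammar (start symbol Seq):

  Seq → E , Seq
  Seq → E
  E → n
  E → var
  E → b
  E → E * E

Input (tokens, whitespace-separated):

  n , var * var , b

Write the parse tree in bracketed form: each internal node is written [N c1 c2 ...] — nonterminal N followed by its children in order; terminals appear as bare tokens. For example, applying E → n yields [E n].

[Seq [E n] , [Seq [E [E var] * [E var]] , [Seq [E b]]]]

Seq
E , Seq
n , Seq
n , E , Seq
n , E * E , Seq
n , var * E , Seq
n , var * var , Seq
n , var * var , E
n , var * var , b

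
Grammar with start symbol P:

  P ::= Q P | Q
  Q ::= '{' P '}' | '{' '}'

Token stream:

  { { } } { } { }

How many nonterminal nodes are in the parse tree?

8

[P [Q { [P [Q { }]] }] [P [Q { }] [P [Q { }]]]]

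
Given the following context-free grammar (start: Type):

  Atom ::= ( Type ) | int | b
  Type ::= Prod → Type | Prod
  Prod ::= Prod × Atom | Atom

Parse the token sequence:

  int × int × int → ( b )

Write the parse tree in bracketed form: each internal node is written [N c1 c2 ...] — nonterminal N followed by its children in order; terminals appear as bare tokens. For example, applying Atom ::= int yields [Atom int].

[Type [Prod [Prod [Prod [Atom int]] × [Atom int]] × [Atom int]] → [Type [Prod [Atom ( [Type [Prod [Atom b]]] )]]]]

Type
Prod → Type
Prod × Atom → Type
Prod × Atom × Atom → Type
Atom × Atom × Atom → Type
int × Atom × Atom → Type
int × int × Atom → Type
int × int × int → Type
int × int × int → Prod
int × int × int → Atom
int × int × int → ( Type )
int × int × int → ( Prod )
int × int × int → ( Atom )
int × int × int → ( b )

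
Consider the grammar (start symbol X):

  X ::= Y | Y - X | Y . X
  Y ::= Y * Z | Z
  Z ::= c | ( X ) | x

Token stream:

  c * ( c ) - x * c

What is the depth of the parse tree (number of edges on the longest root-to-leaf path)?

[X [Y [Y [Z c]] * [Z ( [X [Y [Z c]]] )]] - [X [Y [Y [Z x]] * [Z c]]]]

6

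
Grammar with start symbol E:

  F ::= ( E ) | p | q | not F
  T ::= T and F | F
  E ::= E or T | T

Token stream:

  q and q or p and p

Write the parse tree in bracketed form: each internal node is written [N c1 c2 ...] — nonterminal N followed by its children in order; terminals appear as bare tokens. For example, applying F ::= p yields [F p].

E
E or T
T or T
T and F or T
F and F or T
q and F or T
q and q or T
q and q or T and F
q and q or F and F
q and q or p and F
q and q or p and p

[E [E [T [T [F q]] and [F q]]] or [T [T [F p]] and [F p]]]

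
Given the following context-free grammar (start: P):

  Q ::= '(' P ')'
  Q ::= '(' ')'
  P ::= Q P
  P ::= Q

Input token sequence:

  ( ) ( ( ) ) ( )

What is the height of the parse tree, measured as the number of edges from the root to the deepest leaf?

5

[P [Q ( )] [P [Q ( [P [Q ( )]] )] [P [Q ( )]]]]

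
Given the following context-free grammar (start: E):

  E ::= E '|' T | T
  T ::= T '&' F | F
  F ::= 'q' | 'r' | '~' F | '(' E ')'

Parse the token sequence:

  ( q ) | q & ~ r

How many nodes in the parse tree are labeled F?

[E [E [T [F ( [E [T [F q]]] )]]] | [T [T [F q]] & [F ~ [F r]]]]

5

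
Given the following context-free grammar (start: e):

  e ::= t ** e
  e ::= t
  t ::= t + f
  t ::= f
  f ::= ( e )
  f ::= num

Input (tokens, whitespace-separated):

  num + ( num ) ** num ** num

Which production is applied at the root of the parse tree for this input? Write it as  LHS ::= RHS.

[e [t [t [f num]] + [f ( [e [t [f num]]] )]] ** [e [t [f num]] ** [e [t [f num]]]]]

e ::= t ** e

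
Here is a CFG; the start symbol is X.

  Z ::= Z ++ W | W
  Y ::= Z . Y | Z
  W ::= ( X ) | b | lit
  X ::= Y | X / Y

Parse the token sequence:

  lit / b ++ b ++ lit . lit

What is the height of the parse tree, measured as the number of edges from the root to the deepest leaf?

[X [X [Y [Z [W lit]]]] / [Y [Z [Z [Z [W b]] ++ [W b]] ++ [W lit]] . [Y [Z [W lit]]]]]

6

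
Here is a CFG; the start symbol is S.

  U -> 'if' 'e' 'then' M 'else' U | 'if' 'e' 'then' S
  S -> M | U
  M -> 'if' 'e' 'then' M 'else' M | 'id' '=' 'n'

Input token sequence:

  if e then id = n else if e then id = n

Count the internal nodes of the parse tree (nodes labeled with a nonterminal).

[S [U if e then [M id = n] else [U if e then [S [M id = n]]]]]

6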